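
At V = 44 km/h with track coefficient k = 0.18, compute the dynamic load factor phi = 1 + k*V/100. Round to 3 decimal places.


phi = 1 + k * V / 100
phi = 1 + 0.18 * 44 / 100
phi = 1 + 0.0792
phi = 1.079

1.079


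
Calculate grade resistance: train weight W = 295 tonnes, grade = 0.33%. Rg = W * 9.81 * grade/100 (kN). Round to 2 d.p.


Rg = W * 9.81 * grade / 100
Rg = 295 * 9.81 * 0.33 / 100
Rg = 2893.95 * 0.0033
Rg = 9.55 kN

9.55


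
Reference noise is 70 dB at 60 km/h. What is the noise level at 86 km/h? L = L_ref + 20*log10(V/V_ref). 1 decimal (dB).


V/V_ref = 86 / 60 = 1.433333
log10(1.433333) = 0.156347
20 * 0.156347 = 3.1269
L = 70 + 3.1269 = 73.1 dB

73.1


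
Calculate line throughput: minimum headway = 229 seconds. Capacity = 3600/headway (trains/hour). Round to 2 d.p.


Capacity = 3600 / headway
Capacity = 3600 / 229
Capacity = 15.72 trains/hour

15.72


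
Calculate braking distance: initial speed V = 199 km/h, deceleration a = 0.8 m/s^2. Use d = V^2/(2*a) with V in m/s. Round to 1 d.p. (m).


Convert speed: V = 199 / 3.6 = 55.2778 m/s
V^2 = 3055.6327
d = 3055.6327 / (2 * 0.8)
d = 3055.6327 / 1.6
d = 1909.8 m

1909.8


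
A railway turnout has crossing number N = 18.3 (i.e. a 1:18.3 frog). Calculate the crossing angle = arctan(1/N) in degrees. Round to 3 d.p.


1/N = 1/18.3 = 0.054645
angle = arctan(0.054645) = 0.054591 rad
angle = 0.054591 * 180/pi = 3.128 degrees

3.128


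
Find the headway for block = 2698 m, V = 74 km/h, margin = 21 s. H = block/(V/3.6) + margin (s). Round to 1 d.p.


V = 74 / 3.6 = 20.5556 m/s
Block traversal time = 2698 / 20.5556 = 131.2541 s
Headway = 131.2541 + 21
Headway = 152.3 s

152.3


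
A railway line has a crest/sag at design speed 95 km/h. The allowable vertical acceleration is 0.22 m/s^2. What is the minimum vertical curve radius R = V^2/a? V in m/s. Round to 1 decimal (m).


Convert speed: V = 95 / 3.6 = 26.3889 m/s
V^2 = 696.3735 m^2/s^2
R_v = 696.3735 / 0.22
R_v = 3165.3 m

3165.3


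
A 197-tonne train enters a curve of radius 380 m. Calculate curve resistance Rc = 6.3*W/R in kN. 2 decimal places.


Rc = 6.3 * W / R
Rc = 6.3 * 197 / 380
Rc = 1241.1 / 380
Rc = 3.27 kN

3.27


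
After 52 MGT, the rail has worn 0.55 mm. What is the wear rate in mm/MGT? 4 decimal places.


Wear rate = total wear / cumulative tonnage
Rate = 0.55 / 52
Rate = 0.0106 mm/MGT

0.0106


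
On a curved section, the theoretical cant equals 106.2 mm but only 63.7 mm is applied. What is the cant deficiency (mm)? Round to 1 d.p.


Cant deficiency = equilibrium cant - actual cant
CD = 106.2 - 63.7
CD = 42.5 mm

42.5


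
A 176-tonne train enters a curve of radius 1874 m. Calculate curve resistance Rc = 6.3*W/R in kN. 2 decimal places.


Rc = 6.3 * W / R
Rc = 6.3 * 176 / 1874
Rc = 1108.8 / 1874
Rc = 0.59 kN

0.59


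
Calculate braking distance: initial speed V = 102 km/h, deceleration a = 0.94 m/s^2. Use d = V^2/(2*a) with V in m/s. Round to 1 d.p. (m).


Convert speed: V = 102 / 3.6 = 28.3333 m/s
V^2 = 802.7778
d = 802.7778 / (2 * 0.94)
d = 802.7778 / 1.88
d = 427.0 m

427.0


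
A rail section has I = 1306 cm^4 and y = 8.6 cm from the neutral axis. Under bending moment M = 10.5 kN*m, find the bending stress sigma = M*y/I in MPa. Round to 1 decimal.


Convert units:
M = 10.5 kN*m = 10500000 N*mm
y = 8.6 cm = 86 mm
I = 1306 cm^4 = 13060000 mm^4
sigma = 10500000 * 86 / 13060000
sigma = 69.1 MPa

69.1


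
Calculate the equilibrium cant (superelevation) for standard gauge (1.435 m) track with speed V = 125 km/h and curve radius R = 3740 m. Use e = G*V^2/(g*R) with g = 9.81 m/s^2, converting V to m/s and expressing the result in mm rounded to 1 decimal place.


Convert speed: V = 125 / 3.6 = 34.7222 m/s
Apply formula: e = 1.435 * 34.7222^2 / (9.81 * 3740)
e = 1.435 * 1205.6327 / 36689.4
e = 0.047155 m = 47.2 mm

47.2


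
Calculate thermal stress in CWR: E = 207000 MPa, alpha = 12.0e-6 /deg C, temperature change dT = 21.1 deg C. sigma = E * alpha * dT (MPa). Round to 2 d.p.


sigma = E * alpha * dT
sigma = 207000 * 12.0e-6 * 21.1
sigma = 2.484 * 21.1
sigma = 52.41 MPa

52.41


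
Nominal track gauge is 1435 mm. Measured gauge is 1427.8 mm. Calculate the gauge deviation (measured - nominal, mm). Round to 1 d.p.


Deviation = measured - nominal
Deviation = 1427.8 - 1435
Deviation = -7.2 mm

-7.2


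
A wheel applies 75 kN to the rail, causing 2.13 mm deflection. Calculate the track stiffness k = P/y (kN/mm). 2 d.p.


Track stiffness k = P / y
k = 75 / 2.13
k = 35.21 kN/mm

35.21


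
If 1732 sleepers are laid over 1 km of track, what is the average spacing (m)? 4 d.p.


Spacing = 1000 m / number of sleepers
Spacing = 1000 / 1732
Spacing = 0.5774 m

0.5774


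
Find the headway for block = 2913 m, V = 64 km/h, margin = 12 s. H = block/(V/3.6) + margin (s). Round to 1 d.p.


V = 64 / 3.6 = 17.7778 m/s
Block traversal time = 2913 / 17.7778 = 163.8562 s
Headway = 163.8562 + 12
Headway = 175.9 s

175.9


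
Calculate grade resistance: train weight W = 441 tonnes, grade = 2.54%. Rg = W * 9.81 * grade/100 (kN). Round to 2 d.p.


Rg = W * 9.81 * grade / 100
Rg = 441 * 9.81 * 2.54 / 100
Rg = 4326.21 * 0.0254
Rg = 109.89 kN

109.89


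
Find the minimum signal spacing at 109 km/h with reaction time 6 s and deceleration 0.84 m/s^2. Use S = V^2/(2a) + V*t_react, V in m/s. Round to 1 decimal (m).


V = 109 / 3.6 = 30.2778 m/s
Braking distance = 30.2778^2 / (2*0.84) = 545.6808 m
Sighting distance = 30.2778 * 6 = 181.6667 m
S = 545.6808 + 181.6667 = 727.3 m

727.3


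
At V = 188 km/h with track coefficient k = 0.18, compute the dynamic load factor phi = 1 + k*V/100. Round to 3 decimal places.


phi = 1 + k * V / 100
phi = 1 + 0.18 * 188 / 100
phi = 1 + 0.3384
phi = 1.338

1.338


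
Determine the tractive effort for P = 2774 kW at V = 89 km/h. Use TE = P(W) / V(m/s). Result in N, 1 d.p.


Convert: P = 2774 kW = 2774000 W
V = 89 / 3.6 = 24.7222 m/s
TE = 2774000 / 24.7222
TE = 112206.7 N

112206.7


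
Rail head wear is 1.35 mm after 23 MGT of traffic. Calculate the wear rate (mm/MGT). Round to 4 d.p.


Wear rate = total wear / cumulative tonnage
Rate = 1.35 / 23
Rate = 0.0587 mm/MGT

0.0587


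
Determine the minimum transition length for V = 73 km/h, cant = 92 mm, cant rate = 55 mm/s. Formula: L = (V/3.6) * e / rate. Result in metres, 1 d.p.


Convert speed: V = 73 / 3.6 = 20.2778 m/s
L = 20.2778 * 92 / 55
L = 1865.5556 / 55
L = 33.9 m

33.9


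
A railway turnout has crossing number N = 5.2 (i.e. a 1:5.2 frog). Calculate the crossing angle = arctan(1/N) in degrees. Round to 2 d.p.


1/N = 1/5.2 = 0.192308
angle = arctan(0.192308) = 0.189988 rad
angle = 0.189988 * 180/pi = 10.89 degrees

10.89


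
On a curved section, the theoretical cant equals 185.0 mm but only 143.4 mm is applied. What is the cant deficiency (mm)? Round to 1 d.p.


Cant deficiency = equilibrium cant - actual cant
CD = 185.0 - 143.4
CD = 41.6 mm

41.6


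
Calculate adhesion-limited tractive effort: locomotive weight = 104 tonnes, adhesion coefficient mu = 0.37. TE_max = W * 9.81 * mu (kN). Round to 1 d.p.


TE_max = W * g * mu
TE_max = 104 * 9.81 * 0.37
TE_max = 1020.24 * 0.37
TE_max = 377.5 kN

377.5


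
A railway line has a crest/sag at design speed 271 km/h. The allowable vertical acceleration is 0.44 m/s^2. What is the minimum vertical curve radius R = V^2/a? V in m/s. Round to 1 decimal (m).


Convert speed: V = 271 / 3.6 = 75.2778 m/s
V^2 = 5666.7438 m^2/s^2
R_v = 5666.7438 / 0.44
R_v = 12879.0 m

12879.0


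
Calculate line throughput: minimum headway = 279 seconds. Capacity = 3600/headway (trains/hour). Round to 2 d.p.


Capacity = 3600 / headway
Capacity = 3600 / 279
Capacity = 12.90 trains/hour

12.90


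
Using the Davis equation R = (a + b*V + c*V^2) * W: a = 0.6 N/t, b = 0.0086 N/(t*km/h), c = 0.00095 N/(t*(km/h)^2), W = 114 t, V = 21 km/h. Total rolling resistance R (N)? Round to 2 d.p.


b*V = 0.0086 * 21 = 0.1806
c*V^2 = 0.00095 * 441 = 0.41895
R_per_t = 0.6 + 0.1806 + 0.41895 = 1.19955 N/t
R_total = 1.19955 * 114 = 136.75 N

136.75


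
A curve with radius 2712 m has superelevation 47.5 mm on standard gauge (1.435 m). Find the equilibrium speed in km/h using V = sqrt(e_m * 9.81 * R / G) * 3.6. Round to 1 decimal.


Convert cant: e = 47.5 mm = 0.0475 m
V_ms = sqrt(0.0475 * 9.81 * 2712 / 1.435)
V_ms = sqrt(880.644042) = 29.6756 m/s
V = 29.6756 * 3.6 = 106.8 km/h

106.8


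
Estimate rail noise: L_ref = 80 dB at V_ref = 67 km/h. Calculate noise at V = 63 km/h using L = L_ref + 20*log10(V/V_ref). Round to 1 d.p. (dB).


V/V_ref = 63 / 67 = 0.940299
log10(0.940299) = -0.026734
20 * -0.026734 = -0.5347
L = 80 + -0.5347 = 79.5 dB

79.5


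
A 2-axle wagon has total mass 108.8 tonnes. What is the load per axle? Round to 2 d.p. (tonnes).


Load per axle = total weight / number of axles
Load = 108.8 / 2
Load = 54.40 tonnes

54.40


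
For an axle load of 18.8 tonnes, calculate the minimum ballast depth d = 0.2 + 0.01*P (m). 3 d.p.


d = 0.2 + 0.01 * 18.8
d = 0.2 + 0.188
d = 0.388 m

0.388


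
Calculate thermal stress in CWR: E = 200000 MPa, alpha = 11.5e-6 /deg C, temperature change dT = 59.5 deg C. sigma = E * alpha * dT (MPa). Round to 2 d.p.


sigma = E * alpha * dT
sigma = 200000 * 11.5e-6 * 59.5
sigma = 2.3 * 59.5
sigma = 136.85 MPa

136.85


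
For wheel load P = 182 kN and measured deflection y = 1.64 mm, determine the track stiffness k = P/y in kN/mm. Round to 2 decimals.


Track stiffness k = P / y
k = 182 / 1.64
k = 110.98 kN/mm

110.98


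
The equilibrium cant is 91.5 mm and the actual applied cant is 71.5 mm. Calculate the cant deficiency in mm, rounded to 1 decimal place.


Cant deficiency = equilibrium cant - actual cant
CD = 91.5 - 71.5
CD = 20.0 mm

20.0


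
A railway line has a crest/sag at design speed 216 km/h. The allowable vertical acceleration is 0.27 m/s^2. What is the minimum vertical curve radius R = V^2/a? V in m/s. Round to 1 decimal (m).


Convert speed: V = 216 / 3.6 = 60.0 m/s
V^2 = 3600.0 m^2/s^2
R_v = 3600.0 / 0.27
R_v = 13333.3 m

13333.3


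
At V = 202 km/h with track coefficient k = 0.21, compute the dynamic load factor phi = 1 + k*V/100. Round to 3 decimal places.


phi = 1 + k * V / 100
phi = 1 + 0.21 * 202 / 100
phi = 1 + 0.4242
phi = 1.424

1.424


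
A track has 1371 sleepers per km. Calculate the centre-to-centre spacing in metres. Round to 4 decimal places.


Spacing = 1000 m / number of sleepers
Spacing = 1000 / 1371
Spacing = 0.7294 m

0.7294


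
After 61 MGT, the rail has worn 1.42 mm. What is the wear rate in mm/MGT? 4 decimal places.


Wear rate = total wear / cumulative tonnage
Rate = 1.42 / 61
Rate = 0.0233 mm/MGT

0.0233


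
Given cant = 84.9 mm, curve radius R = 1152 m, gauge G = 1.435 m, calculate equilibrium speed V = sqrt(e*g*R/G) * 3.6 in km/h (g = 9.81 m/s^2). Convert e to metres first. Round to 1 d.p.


Convert cant: e = 84.9 mm = 0.0849 m
V_ms = sqrt(0.0849 * 9.81 * 1152 / 1.435)
V_ms = sqrt(668.616786) = 25.8576 m/s
V = 25.8576 * 3.6 = 93.1 km/h

93.1


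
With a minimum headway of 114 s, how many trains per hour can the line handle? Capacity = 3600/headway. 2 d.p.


Capacity = 3600 / headway
Capacity = 3600 / 114
Capacity = 31.58 trains/hour

31.58


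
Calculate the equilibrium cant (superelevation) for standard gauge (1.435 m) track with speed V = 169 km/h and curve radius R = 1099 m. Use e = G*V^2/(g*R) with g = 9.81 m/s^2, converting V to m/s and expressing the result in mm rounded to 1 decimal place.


Convert speed: V = 169 / 3.6 = 46.9444 m/s
Apply formula: e = 1.435 * 46.9444^2 / (9.81 * 1099)
e = 1.435 * 2203.7809 / 10781.19
e = 0.293328 m = 293.3 mm

293.3


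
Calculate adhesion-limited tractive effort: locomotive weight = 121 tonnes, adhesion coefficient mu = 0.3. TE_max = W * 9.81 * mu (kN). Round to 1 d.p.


TE_max = W * g * mu
TE_max = 121 * 9.81 * 0.3
TE_max = 1187.01 * 0.3
TE_max = 356.1 kN

356.1


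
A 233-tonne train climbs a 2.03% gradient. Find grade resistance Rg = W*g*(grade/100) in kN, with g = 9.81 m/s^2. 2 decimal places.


Rg = W * 9.81 * grade / 100
Rg = 233 * 9.81 * 2.03 / 100
Rg = 2285.73 * 0.0203
Rg = 46.40 kN

46.40


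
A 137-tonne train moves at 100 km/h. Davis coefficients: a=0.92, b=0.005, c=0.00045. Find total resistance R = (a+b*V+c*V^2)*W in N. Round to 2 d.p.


b*V = 0.005 * 100 = 0.5
c*V^2 = 0.00045 * 10000 = 4.5
R_per_t = 0.92 + 0.5 + 4.5 = 5.92 N/t
R_total = 5.92 * 137 = 811.04 N

811.04


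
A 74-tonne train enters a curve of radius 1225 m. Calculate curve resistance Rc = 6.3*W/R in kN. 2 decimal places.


Rc = 6.3 * W / R
Rc = 6.3 * 74 / 1225
Rc = 466.2 / 1225
Rc = 0.38 kN

0.38


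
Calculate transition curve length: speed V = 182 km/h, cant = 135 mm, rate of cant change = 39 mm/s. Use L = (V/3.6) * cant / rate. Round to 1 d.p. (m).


Convert speed: V = 182 / 3.6 = 50.5556 m/s
L = 50.5556 * 135 / 39
L = 6825.0 / 39
L = 175.0 m

175.0


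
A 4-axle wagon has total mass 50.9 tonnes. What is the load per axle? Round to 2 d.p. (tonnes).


Load per axle = total weight / number of axles
Load = 50.9 / 4
Load = 12.73 tonnes

12.73


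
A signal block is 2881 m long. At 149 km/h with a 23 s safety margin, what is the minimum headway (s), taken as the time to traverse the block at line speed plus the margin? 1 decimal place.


V = 149 / 3.6 = 41.3889 m/s
Block traversal time = 2881 / 41.3889 = 69.6081 s
Headway = 69.6081 + 23
Headway = 92.6 s

92.6


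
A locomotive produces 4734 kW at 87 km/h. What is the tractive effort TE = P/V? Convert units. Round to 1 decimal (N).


Convert: P = 4734 kW = 4734000 W
V = 87 / 3.6 = 24.1667 m/s
TE = 4734000 / 24.1667
TE = 195889.7 N

195889.7


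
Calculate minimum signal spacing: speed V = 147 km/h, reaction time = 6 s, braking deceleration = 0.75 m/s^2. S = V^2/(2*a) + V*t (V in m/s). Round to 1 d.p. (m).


V = 147 / 3.6 = 40.8333 m/s
Braking distance = 40.8333^2 / (2*0.75) = 1111.5741 m
Sighting distance = 40.8333 * 6 = 245.0 m
S = 1111.5741 + 245.0 = 1356.6 m

1356.6


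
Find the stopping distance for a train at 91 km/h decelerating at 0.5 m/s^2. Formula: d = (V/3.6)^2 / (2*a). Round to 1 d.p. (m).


Convert speed: V = 91 / 3.6 = 25.2778 m/s
V^2 = 638.966
d = 638.966 / (2 * 0.5)
d = 638.966 / 1.0
d = 639.0 m

639.0


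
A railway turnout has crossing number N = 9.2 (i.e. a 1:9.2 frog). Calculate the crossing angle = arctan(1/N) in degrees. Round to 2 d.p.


1/N = 1/9.2 = 0.108696
angle = arctan(0.108696) = 0.108271 rad
angle = 0.108271 * 180/pi = 6.20 degrees

6.20


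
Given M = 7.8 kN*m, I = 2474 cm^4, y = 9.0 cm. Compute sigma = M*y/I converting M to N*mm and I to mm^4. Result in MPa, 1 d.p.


Convert units:
M = 7.8 kN*m = 7800000 N*mm
y = 9.0 cm = 90 mm
I = 2474 cm^4 = 24740000 mm^4
sigma = 7800000 * 90 / 24740000
sigma = 28.4 MPa

28.4


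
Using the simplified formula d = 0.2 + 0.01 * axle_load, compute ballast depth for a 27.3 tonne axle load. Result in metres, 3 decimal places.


d = 0.2 + 0.01 * 27.3
d = 0.2 + 0.273
d = 0.473 m

0.473


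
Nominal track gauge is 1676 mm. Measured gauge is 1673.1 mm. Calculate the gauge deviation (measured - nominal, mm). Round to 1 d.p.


Deviation = measured - nominal
Deviation = 1673.1 - 1676
Deviation = -2.9 mm

-2.9


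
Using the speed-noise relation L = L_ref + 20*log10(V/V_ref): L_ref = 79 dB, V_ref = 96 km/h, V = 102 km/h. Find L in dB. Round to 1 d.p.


V/V_ref = 102 / 96 = 1.0625
log10(1.0625) = 0.026329
20 * 0.026329 = 0.5266
L = 79 + 0.5266 = 79.5 dB

79.5


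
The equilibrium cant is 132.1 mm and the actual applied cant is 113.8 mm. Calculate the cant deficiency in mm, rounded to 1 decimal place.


Cant deficiency = equilibrium cant - actual cant
CD = 132.1 - 113.8
CD = 18.3 mm

18.3


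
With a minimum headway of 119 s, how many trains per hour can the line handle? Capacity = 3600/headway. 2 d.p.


Capacity = 3600 / headway
Capacity = 3600 / 119
Capacity = 30.25 trains/hour

30.25


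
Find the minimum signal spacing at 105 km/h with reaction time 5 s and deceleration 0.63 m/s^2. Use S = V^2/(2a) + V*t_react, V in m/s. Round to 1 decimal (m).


V = 105 / 3.6 = 29.1667 m/s
Braking distance = 29.1667^2 / (2*0.63) = 675.1543 m
Sighting distance = 29.1667 * 5 = 145.8333 m
S = 675.1543 + 145.8333 = 821.0 m

821.0


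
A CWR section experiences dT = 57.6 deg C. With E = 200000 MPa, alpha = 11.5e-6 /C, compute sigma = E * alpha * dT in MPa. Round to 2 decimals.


sigma = E * alpha * dT
sigma = 200000 * 11.5e-6 * 57.6
sigma = 2.3 * 57.6
sigma = 132.48 MPa

132.48


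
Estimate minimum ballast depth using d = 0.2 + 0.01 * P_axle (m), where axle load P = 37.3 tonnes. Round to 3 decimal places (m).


d = 0.2 + 0.01 * 37.3
d = 0.2 + 0.373
d = 0.573 m

0.573


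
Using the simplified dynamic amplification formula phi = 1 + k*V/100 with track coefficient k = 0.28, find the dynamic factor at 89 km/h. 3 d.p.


phi = 1 + k * V / 100
phi = 1 + 0.28 * 89 / 100
phi = 1 + 0.2492
phi = 1.249

1.249


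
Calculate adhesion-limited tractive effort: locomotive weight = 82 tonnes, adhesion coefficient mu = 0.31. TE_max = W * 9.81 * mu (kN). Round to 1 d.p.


TE_max = W * g * mu
TE_max = 82 * 9.81 * 0.31
TE_max = 804.42 * 0.31
TE_max = 249.4 kN

249.4


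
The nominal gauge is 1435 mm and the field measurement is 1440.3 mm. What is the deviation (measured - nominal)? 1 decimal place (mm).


Deviation = measured - nominal
Deviation = 1440.3 - 1435
Deviation = 5.3 mm

5.3


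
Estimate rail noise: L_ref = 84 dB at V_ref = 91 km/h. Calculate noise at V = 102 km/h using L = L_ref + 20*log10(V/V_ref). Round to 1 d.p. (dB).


V/V_ref = 102 / 91 = 1.120879
log10(1.120879) = 0.049559
20 * 0.049559 = 0.9912
L = 84 + 0.9912 = 85.0 dB

85.0


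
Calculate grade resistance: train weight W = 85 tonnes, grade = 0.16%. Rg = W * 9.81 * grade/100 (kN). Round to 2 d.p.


Rg = W * 9.81 * grade / 100
Rg = 85 * 9.81 * 0.16 / 100
Rg = 833.85 * 0.0016
Rg = 1.33 kN

1.33


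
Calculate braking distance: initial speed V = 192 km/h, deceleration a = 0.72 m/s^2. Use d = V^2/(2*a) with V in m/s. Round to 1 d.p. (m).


Convert speed: V = 192 / 3.6 = 53.3333 m/s
V^2 = 2844.4444
d = 2844.4444 / (2 * 0.72)
d = 2844.4444 / 1.44
d = 1975.3 m

1975.3


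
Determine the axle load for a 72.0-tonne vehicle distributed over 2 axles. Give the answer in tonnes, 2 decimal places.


Load per axle = total weight / number of axles
Load = 72.0 / 2
Load = 36.00 tonnes

36.00


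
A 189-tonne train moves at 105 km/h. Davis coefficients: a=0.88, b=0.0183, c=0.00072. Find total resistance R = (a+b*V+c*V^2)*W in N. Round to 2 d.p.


b*V = 0.0183 * 105 = 1.9215
c*V^2 = 0.00072 * 11025 = 7.938
R_per_t = 0.88 + 1.9215 + 7.938 = 10.7395 N/t
R_total = 10.7395 * 189 = 2029.77 N

2029.77


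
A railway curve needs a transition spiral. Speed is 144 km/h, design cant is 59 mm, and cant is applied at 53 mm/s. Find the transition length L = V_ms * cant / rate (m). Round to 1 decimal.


Convert speed: V = 144 / 3.6 = 40.0 m/s
L = 40.0 * 59 / 53
L = 2360.0 / 53
L = 44.5 m

44.5


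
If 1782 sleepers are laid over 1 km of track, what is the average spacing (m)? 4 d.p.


Spacing = 1000 m / number of sleepers
Spacing = 1000 / 1782
Spacing = 0.5612 m

0.5612


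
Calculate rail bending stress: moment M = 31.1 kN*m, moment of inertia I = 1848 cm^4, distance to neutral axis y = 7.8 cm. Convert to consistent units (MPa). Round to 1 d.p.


Convert units:
M = 31.1 kN*m = 31100000 N*mm
y = 7.8 cm = 78 mm
I = 1848 cm^4 = 18480000 mm^4
sigma = 31100000 * 78 / 18480000
sigma = 131.3 MPa

131.3


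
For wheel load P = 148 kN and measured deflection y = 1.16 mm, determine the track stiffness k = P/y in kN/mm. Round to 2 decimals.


Track stiffness k = P / y
k = 148 / 1.16
k = 127.59 kN/mm

127.59


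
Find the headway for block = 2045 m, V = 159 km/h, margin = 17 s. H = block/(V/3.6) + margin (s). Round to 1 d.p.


V = 159 / 3.6 = 44.1667 m/s
Block traversal time = 2045 / 44.1667 = 46.3019 s
Headway = 46.3019 + 17
Headway = 63.3 s

63.3


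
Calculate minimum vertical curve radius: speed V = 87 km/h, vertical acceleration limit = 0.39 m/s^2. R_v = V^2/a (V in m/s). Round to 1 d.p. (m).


Convert speed: V = 87 / 3.6 = 24.1667 m/s
V^2 = 584.0278 m^2/s^2
R_v = 584.0278 / 0.39
R_v = 1497.5 m

1497.5


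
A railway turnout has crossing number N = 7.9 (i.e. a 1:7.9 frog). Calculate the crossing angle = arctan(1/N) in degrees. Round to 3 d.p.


1/N = 1/7.9 = 0.126582
angle = arctan(0.126582) = 0.125913 rad
angle = 0.125913 * 180/pi = 7.214 degrees

7.214


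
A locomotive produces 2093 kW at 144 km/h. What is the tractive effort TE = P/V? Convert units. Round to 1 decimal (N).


Convert: P = 2093 kW = 2093000 W
V = 144 / 3.6 = 40.0 m/s
TE = 2093000 / 40.0
TE = 52325.0 N

52325.0


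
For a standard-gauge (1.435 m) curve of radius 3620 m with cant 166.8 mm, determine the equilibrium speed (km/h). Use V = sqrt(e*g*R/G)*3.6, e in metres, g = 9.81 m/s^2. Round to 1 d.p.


Convert cant: e = 166.8 mm = 0.1668 m
V_ms = sqrt(0.1668 * 9.81 * 3620 / 1.435)
V_ms = sqrt(4127.82924) = 64.2482 m/s
V = 64.2482 * 3.6 = 231.3 km/h

231.3


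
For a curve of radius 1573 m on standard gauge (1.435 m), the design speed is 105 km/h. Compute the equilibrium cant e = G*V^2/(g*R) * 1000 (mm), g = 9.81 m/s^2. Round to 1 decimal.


Convert speed: V = 105 / 3.6 = 29.1667 m/s
Apply formula: e = 1.435 * 29.1667^2 / (9.81 * 1573)
e = 1.435 * 850.6944 / 15431.13
e = 0.079109 m = 79.1 mm

79.1


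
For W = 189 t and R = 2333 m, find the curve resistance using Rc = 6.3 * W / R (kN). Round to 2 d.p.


Rc = 6.3 * W / R
Rc = 6.3 * 189 / 2333
Rc = 1190.7 / 2333
Rc = 0.51 kN

0.51


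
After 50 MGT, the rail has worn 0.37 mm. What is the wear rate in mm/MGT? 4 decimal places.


Wear rate = total wear / cumulative tonnage
Rate = 0.37 / 50
Rate = 0.0074 mm/MGT

0.0074


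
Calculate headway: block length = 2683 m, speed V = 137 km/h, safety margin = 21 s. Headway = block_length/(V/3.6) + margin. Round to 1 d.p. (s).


V = 137 / 3.6 = 38.0556 m/s
Block traversal time = 2683 / 38.0556 = 70.5022 s
Headway = 70.5022 + 21
Headway = 91.5 s

91.5


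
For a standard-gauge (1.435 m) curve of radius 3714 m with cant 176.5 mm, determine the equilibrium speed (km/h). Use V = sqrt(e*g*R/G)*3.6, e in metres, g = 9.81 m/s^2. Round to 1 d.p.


Convert cant: e = 176.5 mm = 0.1765 m
V_ms = sqrt(0.1765 * 9.81 * 3714 / 1.435)
V_ms = sqrt(4481.296871) = 66.9425 m/s
V = 66.9425 * 3.6 = 241.0 km/h

241.0


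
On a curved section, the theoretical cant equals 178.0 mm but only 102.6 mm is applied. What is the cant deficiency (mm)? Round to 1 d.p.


Cant deficiency = equilibrium cant - actual cant
CD = 178.0 - 102.6
CD = 75.4 mm

75.4


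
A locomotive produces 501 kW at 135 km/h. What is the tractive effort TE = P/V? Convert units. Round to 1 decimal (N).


Convert: P = 501 kW = 501000 W
V = 135 / 3.6 = 37.5 m/s
TE = 501000 / 37.5
TE = 13360.0 N

13360.0


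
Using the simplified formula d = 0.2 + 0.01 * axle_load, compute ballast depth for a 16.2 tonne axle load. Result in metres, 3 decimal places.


d = 0.2 + 0.01 * 16.2
d = 0.2 + 0.162
d = 0.362 m

0.362


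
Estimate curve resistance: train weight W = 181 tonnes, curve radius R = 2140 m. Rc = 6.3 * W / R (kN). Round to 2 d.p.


Rc = 6.3 * W / R
Rc = 6.3 * 181 / 2140
Rc = 1140.3 / 2140
Rc = 0.53 kN

0.53


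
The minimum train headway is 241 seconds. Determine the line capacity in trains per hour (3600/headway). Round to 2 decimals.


Capacity = 3600 / headway
Capacity = 3600 / 241
Capacity = 14.94 trains/hour

14.94


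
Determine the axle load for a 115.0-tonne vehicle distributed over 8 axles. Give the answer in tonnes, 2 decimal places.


Load per axle = total weight / number of axles
Load = 115.0 / 8
Load = 14.38 tonnes

14.38


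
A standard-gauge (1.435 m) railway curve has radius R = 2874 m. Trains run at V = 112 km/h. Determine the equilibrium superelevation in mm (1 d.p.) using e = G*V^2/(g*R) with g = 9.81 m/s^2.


Convert speed: V = 112 / 3.6 = 31.1111 m/s
Apply formula: e = 1.435 * 31.1111^2 / (9.81 * 2874)
e = 1.435 * 967.9012 / 28193.94
e = 0.049264 m = 49.3 mm

49.3


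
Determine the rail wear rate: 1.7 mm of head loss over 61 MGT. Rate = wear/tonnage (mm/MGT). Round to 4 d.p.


Wear rate = total wear / cumulative tonnage
Rate = 1.7 / 61
Rate = 0.0279 mm/MGT

0.0279


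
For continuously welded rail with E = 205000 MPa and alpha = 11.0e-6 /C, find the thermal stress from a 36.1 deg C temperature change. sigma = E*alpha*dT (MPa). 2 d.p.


sigma = E * alpha * dT
sigma = 205000 * 11.0e-6 * 36.1
sigma = 2.255 * 36.1
sigma = 81.41 MPa

81.41


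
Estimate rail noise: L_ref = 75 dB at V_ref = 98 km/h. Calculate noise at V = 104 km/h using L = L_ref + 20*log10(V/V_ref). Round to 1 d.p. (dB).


V/V_ref = 104 / 98 = 1.061224
log10(1.061224) = 0.025807
20 * 0.025807 = 0.5161
L = 75 + 0.5161 = 75.5 dB

75.5


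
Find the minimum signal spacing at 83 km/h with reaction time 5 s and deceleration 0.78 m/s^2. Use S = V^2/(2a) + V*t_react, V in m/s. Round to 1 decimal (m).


V = 83 / 3.6 = 23.0556 m/s
Braking distance = 23.0556^2 / (2*0.78) = 340.7427 m
Sighting distance = 23.0556 * 5 = 115.2778 m
S = 340.7427 + 115.2778 = 456.0 m

456.0


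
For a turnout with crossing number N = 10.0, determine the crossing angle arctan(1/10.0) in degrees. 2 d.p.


1/N = 1/10.0 = 0.1
angle = arctan(0.1) = 0.099669 rad
angle = 0.099669 * 180/pi = 5.71 degrees

5.71


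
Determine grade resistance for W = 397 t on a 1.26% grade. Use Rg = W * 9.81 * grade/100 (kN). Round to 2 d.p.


Rg = W * 9.81 * grade / 100
Rg = 397 * 9.81 * 1.26 / 100
Rg = 3894.57 * 0.0126
Rg = 49.07 kN

49.07


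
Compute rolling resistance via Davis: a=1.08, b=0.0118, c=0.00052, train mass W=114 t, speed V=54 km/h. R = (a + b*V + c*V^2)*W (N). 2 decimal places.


b*V = 0.0118 * 54 = 0.6372
c*V^2 = 0.00052 * 2916 = 1.51632
R_per_t = 1.08 + 0.6372 + 1.51632 = 3.23352 N/t
R_total = 3.23352 * 114 = 368.62 N

368.62


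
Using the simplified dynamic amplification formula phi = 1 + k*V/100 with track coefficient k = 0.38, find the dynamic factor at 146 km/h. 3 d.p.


phi = 1 + k * V / 100
phi = 1 + 0.38 * 146 / 100
phi = 1 + 0.5548
phi = 1.555

1.555


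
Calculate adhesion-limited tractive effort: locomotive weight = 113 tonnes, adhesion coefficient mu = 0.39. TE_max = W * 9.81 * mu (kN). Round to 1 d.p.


TE_max = W * g * mu
TE_max = 113 * 9.81 * 0.39
TE_max = 1108.53 * 0.39
TE_max = 432.3 kN

432.3


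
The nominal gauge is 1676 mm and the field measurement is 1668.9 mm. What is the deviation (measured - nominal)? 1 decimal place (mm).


Deviation = measured - nominal
Deviation = 1668.9 - 1676
Deviation = -7.1 mm

-7.1


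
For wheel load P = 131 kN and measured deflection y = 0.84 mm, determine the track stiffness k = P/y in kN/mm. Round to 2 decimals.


Track stiffness k = P / y
k = 131 / 0.84
k = 155.95 kN/mm

155.95


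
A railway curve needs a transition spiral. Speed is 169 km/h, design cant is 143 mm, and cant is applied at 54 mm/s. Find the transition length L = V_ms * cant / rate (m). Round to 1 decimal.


Convert speed: V = 169 / 3.6 = 46.9444 m/s
L = 46.9444 * 143 / 54
L = 6713.0556 / 54
L = 124.3 m

124.3


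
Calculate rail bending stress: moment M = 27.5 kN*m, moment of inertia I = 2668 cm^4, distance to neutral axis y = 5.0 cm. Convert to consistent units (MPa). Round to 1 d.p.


Convert units:
M = 27.5 kN*m = 27500000 N*mm
y = 5.0 cm = 50 mm
I = 2668 cm^4 = 26680000 mm^4
sigma = 27500000 * 50 / 26680000
sigma = 51.5 MPa

51.5


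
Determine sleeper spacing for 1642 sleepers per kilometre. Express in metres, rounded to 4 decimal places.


Spacing = 1000 m / number of sleepers
Spacing = 1000 / 1642
Spacing = 0.6090 m

0.6090


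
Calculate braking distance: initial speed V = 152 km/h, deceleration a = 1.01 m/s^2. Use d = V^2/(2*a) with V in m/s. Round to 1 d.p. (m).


Convert speed: V = 152 / 3.6 = 42.2222 m/s
V^2 = 1782.716
d = 1782.716 / (2 * 1.01)
d = 1782.716 / 2.02
d = 882.5 m

882.5


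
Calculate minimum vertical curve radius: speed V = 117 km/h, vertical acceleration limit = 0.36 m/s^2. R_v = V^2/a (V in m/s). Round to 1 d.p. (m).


Convert speed: V = 117 / 3.6 = 32.5 m/s
V^2 = 1056.25 m^2/s^2
R_v = 1056.25 / 0.36
R_v = 2934.0 m

2934.0


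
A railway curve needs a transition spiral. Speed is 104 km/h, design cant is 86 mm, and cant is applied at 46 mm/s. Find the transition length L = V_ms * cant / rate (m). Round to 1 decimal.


Convert speed: V = 104 / 3.6 = 28.8889 m/s
L = 28.8889 * 86 / 46
L = 2484.4444 / 46
L = 54.0 m

54.0


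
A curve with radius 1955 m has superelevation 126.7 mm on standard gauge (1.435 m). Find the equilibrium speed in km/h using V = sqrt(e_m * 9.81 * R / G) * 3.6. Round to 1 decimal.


Convert cant: e = 126.7 mm = 0.1267 m
V_ms = sqrt(0.1267 * 9.81 * 1955 / 1.435)
V_ms = sqrt(1693.325634) = 41.15 m/s
V = 41.15 * 3.6 = 148.1 km/h

148.1


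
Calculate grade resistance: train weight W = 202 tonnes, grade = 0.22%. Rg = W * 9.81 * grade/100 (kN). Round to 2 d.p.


Rg = W * 9.81 * grade / 100
Rg = 202 * 9.81 * 0.22 / 100
Rg = 1981.62 * 0.0022
Rg = 4.36 kN

4.36


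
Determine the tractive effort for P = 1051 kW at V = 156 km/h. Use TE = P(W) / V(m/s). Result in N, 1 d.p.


Convert: P = 1051 kW = 1051000 W
V = 156 / 3.6 = 43.3333 m/s
TE = 1051000 / 43.3333
TE = 24253.8 N

24253.8


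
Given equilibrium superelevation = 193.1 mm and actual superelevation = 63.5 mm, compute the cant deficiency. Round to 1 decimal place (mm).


Cant deficiency = equilibrium cant - actual cant
CD = 193.1 - 63.5
CD = 129.6 mm

129.6


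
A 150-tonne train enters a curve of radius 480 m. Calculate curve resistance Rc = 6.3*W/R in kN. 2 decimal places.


Rc = 6.3 * W / R
Rc = 6.3 * 150 / 480
Rc = 945.0 / 480
Rc = 1.97 kN

1.97


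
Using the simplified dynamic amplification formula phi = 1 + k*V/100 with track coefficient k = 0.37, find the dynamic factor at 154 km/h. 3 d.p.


phi = 1 + k * V / 100
phi = 1 + 0.37 * 154 / 100
phi = 1 + 0.5698
phi = 1.570

1.570


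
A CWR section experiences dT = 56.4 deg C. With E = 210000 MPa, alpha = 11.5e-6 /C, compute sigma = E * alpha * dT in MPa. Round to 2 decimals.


sigma = E * alpha * dT
sigma = 210000 * 11.5e-6 * 56.4
sigma = 2.415 * 56.4
sigma = 136.21 MPa

136.21


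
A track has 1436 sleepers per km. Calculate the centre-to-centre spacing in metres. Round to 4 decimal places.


Spacing = 1000 m / number of sleepers
Spacing = 1000 / 1436
Spacing = 0.6964 m

0.6964


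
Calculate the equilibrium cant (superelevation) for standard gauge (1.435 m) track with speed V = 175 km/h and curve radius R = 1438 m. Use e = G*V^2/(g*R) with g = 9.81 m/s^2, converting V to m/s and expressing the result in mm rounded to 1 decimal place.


Convert speed: V = 175 / 3.6 = 48.6111 m/s
Apply formula: e = 1.435 * 48.6111^2 / (9.81 * 1438)
e = 1.435 * 2363.0401 / 14106.78
e = 0.240378 m = 240.4 mm

240.4


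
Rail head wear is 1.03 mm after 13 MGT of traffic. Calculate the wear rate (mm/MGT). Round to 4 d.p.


Wear rate = total wear / cumulative tonnage
Rate = 1.03 / 13
Rate = 0.0792 mm/MGT

0.0792


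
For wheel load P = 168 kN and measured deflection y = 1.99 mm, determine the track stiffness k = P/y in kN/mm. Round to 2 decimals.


Track stiffness k = P / y
k = 168 / 1.99
k = 84.42 kN/mm

84.42


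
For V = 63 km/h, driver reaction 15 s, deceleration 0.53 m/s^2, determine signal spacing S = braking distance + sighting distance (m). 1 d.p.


V = 63 / 3.6 = 17.5 m/s
Braking distance = 17.5^2 / (2*0.53) = 288.9151 m
Sighting distance = 17.5 * 15 = 262.5 m
S = 288.9151 + 262.5 = 551.4 m

551.4


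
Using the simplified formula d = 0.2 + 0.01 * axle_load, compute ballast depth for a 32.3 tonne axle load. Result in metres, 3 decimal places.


d = 0.2 + 0.01 * 32.3
d = 0.2 + 0.323
d = 0.523 m

0.523


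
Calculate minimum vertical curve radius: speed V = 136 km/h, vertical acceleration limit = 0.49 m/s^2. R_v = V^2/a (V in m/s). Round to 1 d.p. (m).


Convert speed: V = 136 / 3.6 = 37.7778 m/s
V^2 = 1427.1605 m^2/s^2
R_v = 1427.1605 / 0.49
R_v = 2912.6 m

2912.6


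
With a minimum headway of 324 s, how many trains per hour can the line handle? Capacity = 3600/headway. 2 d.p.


Capacity = 3600 / headway
Capacity = 3600 / 324
Capacity = 11.11 trains/hour

11.11


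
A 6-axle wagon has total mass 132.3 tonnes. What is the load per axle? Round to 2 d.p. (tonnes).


Load per axle = total weight / number of axles
Load = 132.3 / 6
Load = 22.05 tonnes

22.05


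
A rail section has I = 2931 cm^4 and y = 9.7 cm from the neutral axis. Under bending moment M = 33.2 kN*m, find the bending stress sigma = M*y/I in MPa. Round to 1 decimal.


Convert units:
M = 33.2 kN*m = 33200000 N*mm
y = 9.7 cm = 97 mm
I = 2931 cm^4 = 29310000 mm^4
sigma = 33200000 * 97 / 29310000
sigma = 109.9 MPa

109.9


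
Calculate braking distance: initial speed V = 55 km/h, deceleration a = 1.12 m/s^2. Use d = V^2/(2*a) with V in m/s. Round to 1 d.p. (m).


Convert speed: V = 55 / 3.6 = 15.2778 m/s
V^2 = 233.4105
d = 233.4105 / (2 * 1.12)
d = 233.4105 / 2.24
d = 104.2 m

104.2


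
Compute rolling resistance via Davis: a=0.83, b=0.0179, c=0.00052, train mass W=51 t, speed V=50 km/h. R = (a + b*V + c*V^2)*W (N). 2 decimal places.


b*V = 0.0179 * 50 = 0.895
c*V^2 = 0.00052 * 2500 = 1.3
R_per_t = 0.83 + 0.895 + 1.3 = 3.025 N/t
R_total = 3.025 * 51 = 154.28 N

154.28


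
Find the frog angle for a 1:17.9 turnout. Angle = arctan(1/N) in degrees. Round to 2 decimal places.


1/N = 1/17.9 = 0.055866
angle = arctan(0.055866) = 0.055808 rad
angle = 0.055808 * 180/pi = 3.20 degrees

3.20


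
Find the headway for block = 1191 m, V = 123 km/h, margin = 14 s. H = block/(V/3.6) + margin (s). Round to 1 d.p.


V = 123 / 3.6 = 34.1667 m/s
Block traversal time = 1191 / 34.1667 = 34.8585 s
Headway = 34.8585 + 14
Headway = 48.9 s

48.9


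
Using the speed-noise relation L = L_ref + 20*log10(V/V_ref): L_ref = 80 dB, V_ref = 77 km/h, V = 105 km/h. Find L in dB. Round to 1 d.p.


V/V_ref = 105 / 77 = 1.363636
log10(1.363636) = 0.134699
20 * 0.134699 = 2.694
L = 80 + 2.694 = 82.7 dB

82.7


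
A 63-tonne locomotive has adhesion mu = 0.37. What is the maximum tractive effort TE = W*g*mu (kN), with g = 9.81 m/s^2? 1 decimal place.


TE_max = W * g * mu
TE_max = 63 * 9.81 * 0.37
TE_max = 618.03 * 0.37
TE_max = 228.7 kN

228.7


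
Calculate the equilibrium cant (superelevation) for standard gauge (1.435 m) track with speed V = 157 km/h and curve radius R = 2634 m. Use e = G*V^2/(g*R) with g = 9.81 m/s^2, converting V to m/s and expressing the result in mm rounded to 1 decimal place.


Convert speed: V = 157 / 3.6 = 43.6111 m/s
Apply formula: e = 1.435 * 43.6111^2 / (9.81 * 2634)
e = 1.435 * 1901.929 / 25839.54
e = 0.105624 m = 105.6 mm

105.6


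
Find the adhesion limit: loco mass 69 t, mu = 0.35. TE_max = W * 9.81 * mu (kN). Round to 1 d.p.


TE_max = W * g * mu
TE_max = 69 * 9.81 * 0.35
TE_max = 676.89 * 0.35
TE_max = 236.9 kN

236.9


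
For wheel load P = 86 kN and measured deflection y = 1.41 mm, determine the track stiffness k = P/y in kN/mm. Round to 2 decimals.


Track stiffness k = P / y
k = 86 / 1.41
k = 60.99 kN/mm

60.99


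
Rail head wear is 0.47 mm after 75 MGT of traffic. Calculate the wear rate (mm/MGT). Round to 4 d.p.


Wear rate = total wear / cumulative tonnage
Rate = 0.47 / 75
Rate = 0.0063 mm/MGT

0.0063


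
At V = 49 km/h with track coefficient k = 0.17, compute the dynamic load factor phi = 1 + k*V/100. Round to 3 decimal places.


phi = 1 + k * V / 100
phi = 1 + 0.17 * 49 / 100
phi = 1 + 0.0833
phi = 1.083

1.083


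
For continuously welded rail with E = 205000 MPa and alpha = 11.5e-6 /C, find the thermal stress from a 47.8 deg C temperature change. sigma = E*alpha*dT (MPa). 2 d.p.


sigma = E * alpha * dT
sigma = 205000 * 11.5e-6 * 47.8
sigma = 2.3575 * 47.8
sigma = 112.69 MPa

112.69


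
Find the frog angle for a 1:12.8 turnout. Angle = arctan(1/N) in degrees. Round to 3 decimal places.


1/N = 1/12.8 = 0.078125
angle = arctan(0.078125) = 0.077967 rad
angle = 0.077967 * 180/pi = 4.467 degrees

4.467


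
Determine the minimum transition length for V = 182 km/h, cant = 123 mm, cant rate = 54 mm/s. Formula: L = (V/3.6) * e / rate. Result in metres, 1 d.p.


Convert speed: V = 182 / 3.6 = 50.5556 m/s
L = 50.5556 * 123 / 54
L = 6218.3333 / 54
L = 115.2 m

115.2


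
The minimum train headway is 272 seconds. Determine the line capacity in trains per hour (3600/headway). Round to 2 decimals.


Capacity = 3600 / headway
Capacity = 3600 / 272
Capacity = 13.24 trains/hour

13.24


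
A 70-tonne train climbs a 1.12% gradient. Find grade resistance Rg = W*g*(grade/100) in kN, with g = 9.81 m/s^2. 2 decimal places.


Rg = W * 9.81 * grade / 100
Rg = 70 * 9.81 * 1.12 / 100
Rg = 686.7 * 0.0112
Rg = 7.69 kN

7.69


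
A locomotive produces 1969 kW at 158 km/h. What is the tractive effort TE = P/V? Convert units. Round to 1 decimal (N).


Convert: P = 1969 kW = 1969000 W
V = 158 / 3.6 = 43.8889 m/s
TE = 1969000 / 43.8889
TE = 44863.3 N

44863.3


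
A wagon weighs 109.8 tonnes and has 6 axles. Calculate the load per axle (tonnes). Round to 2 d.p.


Load per axle = total weight / number of axles
Load = 109.8 / 6
Load = 18.30 tonnes

18.30


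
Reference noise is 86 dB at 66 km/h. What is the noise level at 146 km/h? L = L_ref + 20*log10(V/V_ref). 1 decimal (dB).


V/V_ref = 146 / 66 = 2.212121
log10(2.212121) = 0.344809
20 * 0.344809 = 6.8962
L = 86 + 6.8962 = 92.9 dB

92.9


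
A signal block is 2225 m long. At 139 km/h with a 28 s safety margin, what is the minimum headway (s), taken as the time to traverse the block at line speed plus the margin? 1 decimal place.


V = 139 / 3.6 = 38.6111 m/s
Block traversal time = 2225 / 38.6111 = 57.6259 s
Headway = 57.6259 + 28
Headway = 85.6 s

85.6


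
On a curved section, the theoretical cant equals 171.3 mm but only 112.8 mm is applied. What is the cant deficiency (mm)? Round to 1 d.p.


Cant deficiency = equilibrium cant - actual cant
CD = 171.3 - 112.8
CD = 58.5 mm

58.5


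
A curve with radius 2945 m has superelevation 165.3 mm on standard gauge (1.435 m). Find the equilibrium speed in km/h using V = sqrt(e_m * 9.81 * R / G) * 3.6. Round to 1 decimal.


Convert cant: e = 165.3 mm = 0.1653 m
V_ms = sqrt(0.1653 * 9.81 * 2945 / 1.435)
V_ms = sqrt(3327.938247) = 57.6883 m/s
V = 57.6883 * 3.6 = 207.7 km/h

207.7


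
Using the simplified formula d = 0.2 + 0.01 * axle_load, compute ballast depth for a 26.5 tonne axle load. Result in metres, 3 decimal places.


d = 0.2 + 0.01 * 26.5
d = 0.2 + 0.265
d = 0.465 m

0.465


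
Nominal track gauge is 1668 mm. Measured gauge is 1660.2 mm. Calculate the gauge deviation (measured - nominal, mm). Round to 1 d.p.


Deviation = measured - nominal
Deviation = 1660.2 - 1668
Deviation = -7.8 mm

-7.8


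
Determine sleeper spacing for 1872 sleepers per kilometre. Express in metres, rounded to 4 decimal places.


Spacing = 1000 m / number of sleepers
Spacing = 1000 / 1872
Spacing = 0.5342 m

0.5342


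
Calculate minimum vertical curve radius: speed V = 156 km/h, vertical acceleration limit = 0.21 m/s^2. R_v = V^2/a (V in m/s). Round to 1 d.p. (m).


Convert speed: V = 156 / 3.6 = 43.3333 m/s
V^2 = 1877.7778 m^2/s^2
R_v = 1877.7778 / 0.21
R_v = 8941.8 m

8941.8
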